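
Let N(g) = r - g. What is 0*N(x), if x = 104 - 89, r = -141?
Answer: 0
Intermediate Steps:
x = 15
N(g) = -141 - g
0*N(x) = 0*(-141 - 1*15) = 0*(-141 - 15) = 0*(-156) = 0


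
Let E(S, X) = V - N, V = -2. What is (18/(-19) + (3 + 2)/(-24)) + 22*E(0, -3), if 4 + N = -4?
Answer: 59665/456 ≈ 130.84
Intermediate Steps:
N = -8 (N = -4 - 4 = -8)
E(S, X) = 6 (E(S, X) = -2 - 1*(-8) = -2 + 8 = 6)
(18/(-19) + (3 + 2)/(-24)) + 22*E(0, -3) = (18/(-19) + (3 + 2)/(-24)) + 22*6 = (18*(-1/19) + 5*(-1/24)) + 132 = (-18/19 - 5/24) + 132 = -527/456 + 132 = 59665/456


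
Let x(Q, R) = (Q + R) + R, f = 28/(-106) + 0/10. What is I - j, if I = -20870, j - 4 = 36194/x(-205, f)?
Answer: -225462200/10893 ≈ -20698.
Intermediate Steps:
f = -14/53 (f = 28*(-1/106) + 0*(1/10) = -14/53 + 0 = -14/53 ≈ -0.26415)
x(Q, R) = Q + 2*R
j = -1874710/10893 (j = 4 + 36194/(-205 + 2*(-14/53)) = 4 + 36194/(-205 - 28/53) = 4 + 36194/(-10893/53) = 4 + 36194*(-53/10893) = 4 - 1918282/10893 = -1874710/10893 ≈ -172.10)
I - j = -20870 - 1*(-1874710/10893) = -20870 + 1874710/10893 = -225462200/10893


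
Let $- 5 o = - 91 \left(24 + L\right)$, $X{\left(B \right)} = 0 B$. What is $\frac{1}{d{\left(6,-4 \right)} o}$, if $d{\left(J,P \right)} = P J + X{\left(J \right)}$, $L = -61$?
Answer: $\frac{5}{80808} \approx 6.1875 \cdot 10^{-5}$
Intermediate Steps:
$X{\left(B \right)} = 0$
$o = - \frac{3367}{5}$ ($o = - \frac{\left(-91\right) \left(24 - 61\right)}{5} = - \frac{\left(-91\right) \left(-37\right)}{5} = \left(- \frac{1}{5}\right) 3367 = - \frac{3367}{5} \approx -673.4$)
$d{\left(J,P \right)} = J P$ ($d{\left(J,P \right)} = P J + 0 = J P + 0 = J P$)
$\frac{1}{d{\left(6,-4 \right)} o} = \frac{1}{6 \left(-4\right) \left(- \frac{3367}{5}\right)} = \frac{1}{\left(-24\right) \left(- \frac{3367}{5}\right)} = \frac{1}{\frac{80808}{5}} = \frac{5}{80808}$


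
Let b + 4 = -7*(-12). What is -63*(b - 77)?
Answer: -189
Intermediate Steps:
b = 80 (b = -4 - 7*(-12) = -4 + 84 = 80)
-63*(b - 77) = -63*(80 - 77) = -63*3 = -189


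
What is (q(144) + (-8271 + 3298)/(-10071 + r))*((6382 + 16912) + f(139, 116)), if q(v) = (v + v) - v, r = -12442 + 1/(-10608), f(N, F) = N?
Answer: 807091850106432/238817905 ≈ 3.3795e+6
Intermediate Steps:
r = -131984737/10608 (r = -12442 - 1/10608 = -131984737/10608 ≈ -12442.)
q(v) = v (q(v) = 2*v - v = v)
(q(144) + (-8271 + 3298)/(-10071 + r))*((6382 + 16912) + f(139, 116)) = (144 + (-8271 + 3298)/(-10071 - 131984737/10608))*((6382 + 16912) + 139) = (144 - 4973/(-238817905/10608))*(23294 + 139) = (144 - 4973*(-10608/238817905))*23433 = (144 + 52753584/238817905)*23433 = (34442531904/238817905)*23433 = 807091850106432/238817905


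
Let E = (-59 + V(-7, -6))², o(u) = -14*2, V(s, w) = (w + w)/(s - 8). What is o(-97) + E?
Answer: 83981/25 ≈ 3359.2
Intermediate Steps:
V(s, w) = 2*w/(-8 + s) (V(s, w) = (2*w)/(-8 + s) = 2*w/(-8 + s))
o(u) = -28
E = 84681/25 (E = (-59 + 2*(-6)/(-8 - 7))² = (-59 + 2*(-6)/(-15))² = (-59 + 2*(-6)*(-1/15))² = (-59 + ⅘)² = (-291/5)² = 84681/25 ≈ 3387.2)
o(-97) + E = -28 + 84681/25 = 83981/25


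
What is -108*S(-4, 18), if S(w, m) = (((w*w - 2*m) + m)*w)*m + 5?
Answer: -16092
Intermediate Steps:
S(w, m) = 5 + m*w*(w**2 - m) (S(w, m) = (((w**2 - 2*m) + m)*w)*m + 5 = ((w**2 - m)*w)*m + 5 = (w*(w**2 - m))*m + 5 = m*w*(w**2 - m) + 5 = 5 + m*w*(w**2 - m))
-108*S(-4, 18) = -108*(5 + 18*(-4)**3 - 1*(-4)*18**2) = -108*(5 + 18*(-64) - 1*(-4)*324) = -108*(5 - 1152 + 1296) = -108*149 = -16092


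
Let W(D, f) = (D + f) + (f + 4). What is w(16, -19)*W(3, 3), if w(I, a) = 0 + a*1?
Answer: -247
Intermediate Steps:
W(D, f) = 4 + D + 2*f (W(D, f) = (D + f) + (4 + f) = 4 + D + 2*f)
w(I, a) = a (w(I, a) = 0 + a = a)
w(16, -19)*W(3, 3) = -19*(4 + 3 + 2*3) = -19*(4 + 3 + 6) = -19*13 = -247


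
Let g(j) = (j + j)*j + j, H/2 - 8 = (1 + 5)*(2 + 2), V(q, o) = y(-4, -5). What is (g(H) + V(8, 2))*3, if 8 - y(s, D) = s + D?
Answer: 24819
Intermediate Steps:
y(s, D) = 8 - D - s (y(s, D) = 8 - (s + D) = 8 - (D + s) = 8 + (-D - s) = 8 - D - s)
V(q, o) = 17 (V(q, o) = 8 - 1*(-5) - 1*(-4) = 8 + 5 + 4 = 17)
H = 64 (H = 16 + 2*((1 + 5)*(2 + 2)) = 16 + 2*(6*4) = 16 + 2*24 = 16 + 48 = 64)
g(j) = j + 2*j² (g(j) = (2*j)*j + j = 2*j² + j = j + 2*j²)
(g(H) + V(8, 2))*3 = (64*(1 + 2*64) + 17)*3 = (64*(1 + 128) + 17)*3 = (64*129 + 17)*3 = (8256 + 17)*3 = 8273*3 = 24819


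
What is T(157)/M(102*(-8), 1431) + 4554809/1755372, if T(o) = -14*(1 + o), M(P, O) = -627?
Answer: 118223651/19309092 ≈ 6.1227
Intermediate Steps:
T(o) = -14 - 14*o
T(157)/M(102*(-8), 1431) + 4554809/1755372 = (-14 - 14*157)/(-627) + 4554809/1755372 = (-14 - 2198)*(-1/627) + 4554809*(1/1755372) = -2212*(-1/627) + 4554809/1755372 = 2212/627 + 4554809/1755372 = 118223651/19309092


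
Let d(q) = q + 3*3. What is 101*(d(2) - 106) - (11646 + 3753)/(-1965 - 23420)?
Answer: -243553676/25385 ≈ -9594.4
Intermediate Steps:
d(q) = 9 + q (d(q) = q + 9 = 9 + q)
101*(d(2) - 106) - (11646 + 3753)/(-1965 - 23420) = 101*((9 + 2) - 106) - (11646 + 3753)/(-1965 - 23420) = 101*(11 - 106) - 15399/(-25385) = 101*(-95) - 15399*(-1)/25385 = -9595 - 1*(-15399/25385) = -9595 + 15399/25385 = -243553676/25385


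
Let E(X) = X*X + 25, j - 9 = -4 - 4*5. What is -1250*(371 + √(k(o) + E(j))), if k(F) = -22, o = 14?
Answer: -463750 - 2500*√57 ≈ -4.8262e+5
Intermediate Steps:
j = -15 (j = 9 + (-4 - 4*5) = 9 + (-4 - 20) = 9 - 24 = -15)
E(X) = 25 + X² (E(X) = X² + 25 = 25 + X²)
-1250*(371 + √(k(o) + E(j))) = -1250*(371 + √(-22 + (25 + (-15)²))) = -1250*(371 + √(-22 + (25 + 225))) = -1250*(371 + √(-22 + 250)) = -1250*(371 + √228) = -1250*(371 + 2*√57) = -463750 - 2500*√57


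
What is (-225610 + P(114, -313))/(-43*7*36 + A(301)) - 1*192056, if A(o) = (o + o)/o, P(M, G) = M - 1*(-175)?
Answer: -2080509383/10834 ≈ -1.9204e+5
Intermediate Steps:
P(M, G) = 175 + M (P(M, G) = M + 175 = 175 + M)
A(o) = 2 (A(o) = (2*o)/o = 2)
(-225610 + P(114, -313))/(-43*7*36 + A(301)) - 1*192056 = (-225610 + (175 + 114))/(-43*7*36 + 2) - 1*192056 = (-225610 + 289)/(-301*36 + 2) - 192056 = -225321/(-10836 + 2) - 192056 = -225321/(-10834) - 192056 = -225321*(-1/10834) - 192056 = 225321/10834 - 192056 = -2080509383/10834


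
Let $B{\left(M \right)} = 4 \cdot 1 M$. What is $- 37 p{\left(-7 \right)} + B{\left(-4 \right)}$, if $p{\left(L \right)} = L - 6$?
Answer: $465$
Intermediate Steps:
$B{\left(M \right)} = 4 M$
$p{\left(L \right)} = -6 + L$ ($p{\left(L \right)} = L - 6 = -6 + L$)
$- 37 p{\left(-7 \right)} + B{\left(-4 \right)} = - 37 \left(-6 - 7\right) + 4 \left(-4\right) = \left(-37\right) \left(-13\right) - 16 = 481 - 16 = 465$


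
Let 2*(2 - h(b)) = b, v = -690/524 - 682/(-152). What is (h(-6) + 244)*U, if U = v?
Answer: 7858689/9956 ≈ 789.34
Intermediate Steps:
v = 31561/9956 (v = -690*1/524 - 682*(-1/152) = -345/262 + 341/76 = 31561/9956 ≈ 3.1700)
h(b) = 2 - b/2
U = 31561/9956 ≈ 3.1700
(h(-6) + 244)*U = ((2 - ½*(-6)) + 244)*(31561/9956) = ((2 + 3) + 244)*(31561/9956) = (5 + 244)*(31561/9956) = 249*(31561/9956) = 7858689/9956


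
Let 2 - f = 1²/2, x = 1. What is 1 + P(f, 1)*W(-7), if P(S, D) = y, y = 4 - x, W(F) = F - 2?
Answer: -26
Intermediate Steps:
W(F) = -2 + F
y = 3 (y = 4 - 1*1 = 4 - 1 = 3)
f = 3/2 (f = 2 - 1²/2 = 2 - 1/2 = 2 - 1*½ = 2 - ½ = 3/2 ≈ 1.5000)
P(S, D) = 3
1 + P(f, 1)*W(-7) = 1 + 3*(-2 - 7) = 1 + 3*(-9) = 1 - 27 = -26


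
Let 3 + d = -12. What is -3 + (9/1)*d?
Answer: -138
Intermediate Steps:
d = -15 (d = -3 - 12 = -15)
-3 + (9/1)*d = -3 + (9/1)*(-15) = -3 + (9*1)*(-15) = -3 + 9*(-15) = -3 - 135 = -138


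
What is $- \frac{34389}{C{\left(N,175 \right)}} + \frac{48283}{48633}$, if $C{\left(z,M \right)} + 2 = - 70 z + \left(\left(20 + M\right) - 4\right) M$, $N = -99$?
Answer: $\frac{91974554}{654162483} \approx 0.1406$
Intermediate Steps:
$C{\left(z,M \right)} = -2 - 70 z + M \left(16 + M\right)$ ($C{\left(z,M \right)} = -2 + \left(- 70 z + \left(\left(20 + M\right) - 4\right) M\right) = -2 + \left(- 70 z + \left(16 + M\right) M\right) = -2 + \left(- 70 z + M \left(16 + M\right)\right) = -2 - 70 z + M \left(16 + M\right)$)
$- \frac{34389}{C{\left(N,175 \right)}} + \frac{48283}{48633} = - \frac{34389}{-2 + 175^{2} - -6930 + 16 \cdot 175} + \frac{48283}{48633} = - \frac{34389}{-2 + 30625 + 6930 + 2800} + 48283 \cdot \frac{1}{48633} = - \frac{34389}{40353} + \frac{48283}{48633} = \left(-34389\right) \frac{1}{40353} + \frac{48283}{48633} = - \frac{11463}{13451} + \frac{48283}{48633} = \frac{91974554}{654162483}$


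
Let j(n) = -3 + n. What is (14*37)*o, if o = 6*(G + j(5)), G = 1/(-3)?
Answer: 5180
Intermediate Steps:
G = -1/3 ≈ -0.33333
o = 10 (o = 6*(-1/3 + (-3 + 5)) = 6*(-1/3 + 2) = 6*(5/3) = 10)
(14*37)*o = (14*37)*10 = 518*10 = 5180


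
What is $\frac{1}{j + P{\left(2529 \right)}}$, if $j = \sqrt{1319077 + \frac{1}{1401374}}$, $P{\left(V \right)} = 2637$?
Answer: $\frac{1231807746}{2632103622269} - \frac{\sqrt{2590468163289611826}}{7896310866807} \approx 0.00026416$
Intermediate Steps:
$j = \frac{\sqrt{2590468163289611826}}{1401374}$ ($j = \sqrt{1319077 + \frac{1}{1401374}} = \sqrt{\frac{1848520211799}{1401374}} = \frac{\sqrt{2590468163289611826}}{1401374} \approx 1148.5$)
$\frac{1}{j + P{\left(2529 \right)}} = \frac{1}{\frac{\sqrt{2590468163289611826}}{1401374} + 2637} = \frac{1}{2637 + \frac{\sqrt{2590468163289611826}}{1401374}}$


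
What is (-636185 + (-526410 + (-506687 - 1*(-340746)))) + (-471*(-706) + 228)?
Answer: -995782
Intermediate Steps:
(-636185 + (-526410 + (-506687 - 1*(-340746)))) + (-471*(-706) + 228) = (-636185 + (-526410 + (-506687 + 340746))) + (332526 + 228) = (-636185 + (-526410 - 165941)) + 332754 = (-636185 - 692351) + 332754 = -1328536 + 332754 = -995782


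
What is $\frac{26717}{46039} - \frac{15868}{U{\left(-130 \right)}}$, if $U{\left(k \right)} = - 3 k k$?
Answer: $\frac{521274688}{583544325} \approx 0.89329$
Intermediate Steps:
$U{\left(k \right)} = - 3 k^{2}$
$\frac{26717}{46039} - \frac{15868}{U{\left(-130 \right)}} = \frac{26717}{46039} - \frac{15868}{\left(-3\right) \left(-130\right)^{2}} = 26717 \cdot \frac{1}{46039} - \frac{15868}{\left(-3\right) 16900} = \frac{26717}{46039} - \frac{15868}{-50700} = \frac{26717}{46039} - - \frac{3967}{12675} = \frac{26717}{46039} + \frac{3967}{12675} = \frac{521274688}{583544325}$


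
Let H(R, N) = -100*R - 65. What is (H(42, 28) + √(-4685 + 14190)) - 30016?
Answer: -34281 + √9505 ≈ -34184.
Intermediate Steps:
H(R, N) = -65 - 100*R
(H(42, 28) + √(-4685 + 14190)) - 30016 = ((-65 - 100*42) + √(-4685 + 14190)) - 30016 = ((-65 - 4200) + √9505) - 30016 = (-4265 + √9505) - 30016 = -34281 + √9505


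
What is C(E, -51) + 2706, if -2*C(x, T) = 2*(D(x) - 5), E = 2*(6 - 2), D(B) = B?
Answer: 2703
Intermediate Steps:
E = 8 (E = 2*4 = 8)
C(x, T) = 5 - x (C(x, T) = -(x - 5) = -(-5 + x) = -(-10 + 2*x)/2 = 5 - x)
C(E, -51) + 2706 = (5 - 1*8) + 2706 = (5 - 8) + 2706 = -3 + 2706 = 2703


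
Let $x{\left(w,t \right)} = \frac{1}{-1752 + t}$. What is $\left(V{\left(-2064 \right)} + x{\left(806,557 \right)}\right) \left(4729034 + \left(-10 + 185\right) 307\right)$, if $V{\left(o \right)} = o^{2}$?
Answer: $\frac{24348139914629721}{1195} \approx 2.0375 \cdot 10^{13}$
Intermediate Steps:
$\left(V{\left(-2064 \right)} + x{\left(806,557 \right)}\right) \left(4729034 + \left(-10 + 185\right) 307\right) = \left(\left(-2064\right)^{2} + \frac{1}{-1752 + 557}\right) \left(4729034 + \left(-10 + 185\right) 307\right) = \left(4260096 + \frac{1}{-1195}\right) \left(4729034 + 175 \cdot 307\right) = \left(4260096 - \frac{1}{1195}\right) \left(4729034 + 53725\right) = \frac{5090814719}{1195} \cdot 4782759 = \frac{24348139914629721}{1195}$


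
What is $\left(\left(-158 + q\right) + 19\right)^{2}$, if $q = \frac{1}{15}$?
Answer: $\frac{4343056}{225} \approx 19302.0$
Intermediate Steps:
$q = \frac{1}{15} \approx 0.066667$
$\left(\left(-158 + q\right) + 19\right)^{2} = \left(\left(-158 + \frac{1}{15}\right) + 19\right)^{2} = \left(- \frac{2369}{15} + 19\right)^{2} = \left(- \frac{2084}{15}\right)^{2} = \frac{4343056}{225}$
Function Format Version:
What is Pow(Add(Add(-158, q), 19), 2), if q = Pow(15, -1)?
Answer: Rational(4343056, 225) ≈ 19302.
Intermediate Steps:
q = Rational(1, 15) ≈ 0.066667
Pow(Add(Add(-158, q), 19), 2) = Pow(Add(Add(-158, Rational(1, 15)), 19), 2) = Pow(Add(Rational(-2369, 15), 19), 2) = Pow(Rational(-2084, 15), 2) = Rational(4343056, 225)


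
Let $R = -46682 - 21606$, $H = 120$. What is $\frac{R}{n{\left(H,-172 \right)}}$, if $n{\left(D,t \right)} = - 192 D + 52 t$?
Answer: $\frac{4268}{1999} \approx 2.1351$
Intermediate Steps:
$R = -68288$
$\frac{R}{n{\left(H,-172 \right)}} = - \frac{68288}{\left(-192\right) 120 + 52 \left(-172\right)} = - \frac{68288}{-23040 - 8944} = - \frac{68288}{-31984} = \left(-68288\right) \left(- \frac{1}{31984}\right) = \frac{4268}{1999}$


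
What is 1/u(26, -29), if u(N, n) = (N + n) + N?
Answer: 1/23 ≈ 0.043478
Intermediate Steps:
u(N, n) = n + 2*N
1/u(26, -29) = 1/(-29 + 2*26) = 1/(-29 + 52) = 1/23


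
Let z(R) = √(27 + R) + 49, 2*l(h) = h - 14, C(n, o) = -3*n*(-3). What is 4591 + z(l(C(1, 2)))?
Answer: 4640 + 7*√2/2 ≈ 4645.0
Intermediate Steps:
C(n, o) = 9*n
l(h) = -7 + h/2 (l(h) = (h - 14)/2 = (-14 + h)/2 = -7 + h/2)
z(R) = 49 + √(27 + R)
4591 + z(l(C(1, 2))) = 4591 + (49 + √(27 + (-7 + (9*1)/2))) = 4591 + (49 + √(27 + (-7 + (½)*9))) = 4591 + (49 + √(27 + (-7 + 9/2))) = 4591 + (49 + √(27 - 5/2)) = 4591 + (49 + √(49/2)) = 4591 + (49 + 7*√2/2) = 4640 + 7*√2/2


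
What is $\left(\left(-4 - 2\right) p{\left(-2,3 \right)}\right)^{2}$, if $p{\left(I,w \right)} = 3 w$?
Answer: $2916$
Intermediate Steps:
$\left(\left(-4 - 2\right) p{\left(-2,3 \right)}\right)^{2} = \left(\left(-4 - 2\right) 3 \cdot 3\right)^{2} = \left(\left(-6\right) 9\right)^{2} = \left(-54\right)^{2} = 2916$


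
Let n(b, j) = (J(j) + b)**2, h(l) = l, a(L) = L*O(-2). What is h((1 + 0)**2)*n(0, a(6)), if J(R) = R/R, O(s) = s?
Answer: 1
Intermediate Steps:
J(R) = 1
a(L) = -2*L (a(L) = L*(-2) = -2*L)
n(b, j) = (1 + b)**2
h((1 + 0)**2)*n(0, a(6)) = (1 + 0)**2*(1 + 0)**2 = 1**2*1**2 = 1*1 = 1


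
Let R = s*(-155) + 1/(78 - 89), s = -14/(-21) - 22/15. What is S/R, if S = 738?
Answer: 8118/1363 ≈ 5.9560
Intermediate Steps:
s = -⅘ (s = -14*(-1/21) - 22*1/15 = ⅔ - 22/15 = -⅘ ≈ -0.80000)
R = 1363/11 (R = -⅘*(-155) + 1/(78 - 89) = 124 + 1/(-11) = 124 - 1/11 = 1363/11 ≈ 123.91)
S/R = 738/(1363/11) = 738*(11/1363) = 8118/1363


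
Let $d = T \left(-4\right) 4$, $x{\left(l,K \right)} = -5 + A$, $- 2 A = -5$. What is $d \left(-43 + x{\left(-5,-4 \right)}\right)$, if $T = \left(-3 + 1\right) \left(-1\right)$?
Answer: $1456$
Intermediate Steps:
$T = 2$ ($T = \left(-2\right) \left(-1\right) = 2$)
$A = \frac{5}{2}$ ($A = \left(- \frac{1}{2}\right) \left(-5\right) = \frac{5}{2} \approx 2.5$)
$x{\left(l,K \right)} = - \frac{5}{2}$ ($x{\left(l,K \right)} = -5 + \frac{5}{2} = - \frac{5}{2}$)
$d = -32$ ($d = 2 \left(-4\right) 4 = \left(-8\right) 4 = -32$)
$d \left(-43 + x{\left(-5,-4 \right)}\right) = - 32 \left(-43 - \frac{5}{2}\right) = \left(-32\right) \left(- \frac{91}{2}\right) = 1456$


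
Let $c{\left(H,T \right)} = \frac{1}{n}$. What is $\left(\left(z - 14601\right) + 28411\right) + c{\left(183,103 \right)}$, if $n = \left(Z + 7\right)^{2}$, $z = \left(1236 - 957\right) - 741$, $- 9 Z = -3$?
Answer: $\frac{6460441}{484} \approx 13348.0$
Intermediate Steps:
$Z = \frac{1}{3}$ ($Z = \left(- \frac{1}{9}\right) \left(-3\right) = \frac{1}{3} \approx 0.33333$)
$z = -462$ ($z = 279 - 741 = -462$)
$n = \frac{484}{9}$ ($n = \left(\frac{1}{3} + 7\right)^{2} = \left(\frac{22}{3}\right)^{2} = \frac{484}{9} \approx 53.778$)
$c{\left(H,T \right)} = \frac{9}{484}$ ($c{\left(H,T \right)} = \frac{1}{\frac{484}{9}} = \frac{9}{484}$)
$\left(\left(z - 14601\right) + 28411\right) + c{\left(183,103 \right)} = \left(\left(-462 - 14601\right) + 28411\right) + \frac{9}{484} = \left(-15063 + 28411\right) + \frac{9}{484} = 13348 + \frac{9}{484} = \frac{6460441}{484}$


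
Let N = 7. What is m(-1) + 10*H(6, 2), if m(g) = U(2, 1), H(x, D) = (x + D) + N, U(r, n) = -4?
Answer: 146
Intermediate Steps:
H(x, D) = 7 + D + x (H(x, D) = (x + D) + 7 = (D + x) + 7 = 7 + D + x)
m(g) = -4
m(-1) + 10*H(6, 2) = -4 + 10*(7 + 2 + 6) = -4 + 10*15 = -4 + 150 = 146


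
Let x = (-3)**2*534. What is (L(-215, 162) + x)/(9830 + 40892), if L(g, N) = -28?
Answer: 2389/25361 ≈ 0.094200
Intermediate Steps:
x = 4806 (x = 9*534 = 4806)
(L(-215, 162) + x)/(9830 + 40892) = (-28 + 4806)/(9830 + 40892) = 4778/50722 = 4778*(1/50722) = 2389/25361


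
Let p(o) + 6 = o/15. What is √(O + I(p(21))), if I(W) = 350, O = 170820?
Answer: √171170 ≈ 413.73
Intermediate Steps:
p(o) = -6 + o/15
√(O + I(p(21))) = √(170820 + 350) = √171170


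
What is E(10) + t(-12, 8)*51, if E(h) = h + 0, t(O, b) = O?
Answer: -602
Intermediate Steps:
E(h) = h
E(10) + t(-12, 8)*51 = 10 - 12*51 = 10 - 612 = -602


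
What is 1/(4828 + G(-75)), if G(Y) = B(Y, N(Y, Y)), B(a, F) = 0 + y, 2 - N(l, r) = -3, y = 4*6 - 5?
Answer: 1/4847 ≈ 0.00020631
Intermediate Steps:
y = 19 (y = 24 - 5 = 19)
N(l, r) = 5 (N(l, r) = 2 - 1*(-3) = 2 + 3 = 5)
B(a, F) = 19 (B(a, F) = 0 + 19 = 19)
G(Y) = 19
1/(4828 + G(-75)) = 1/(4828 + 19) = 1/4847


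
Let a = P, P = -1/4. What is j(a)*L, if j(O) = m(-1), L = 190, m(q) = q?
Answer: -190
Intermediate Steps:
P = -¼ (P = -1*¼ = -¼ ≈ -0.25000)
a = -¼ ≈ -0.25000
j(O) = -1
j(a)*L = -1*190 = -190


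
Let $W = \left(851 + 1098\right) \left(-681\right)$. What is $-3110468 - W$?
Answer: $-1783199$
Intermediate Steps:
$W = -1327269$ ($W = 1949 \left(-681\right) = -1327269$)
$-3110468 - W = -3110468 - -1327269 = -3110468 + 1327269 = -1783199$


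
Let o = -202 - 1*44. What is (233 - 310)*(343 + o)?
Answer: -7469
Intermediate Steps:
o = -246 (o = -202 - 44 = -246)
(233 - 310)*(343 + o) = (233 - 310)*(343 - 246) = -77*97 = -7469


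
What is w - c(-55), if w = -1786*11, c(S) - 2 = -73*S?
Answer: -23663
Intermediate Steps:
c(S) = 2 - 73*S
w = -19646
w - c(-55) = -19646 - (2 - 73*(-55)) = -19646 - (2 + 4015) = -19646 - 1*4017 = -19646 - 4017 = -23663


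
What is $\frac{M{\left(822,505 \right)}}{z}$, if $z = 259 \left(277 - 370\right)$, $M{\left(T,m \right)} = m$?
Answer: $- \frac{505}{24087} \approx -0.020966$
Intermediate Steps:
$z = -24087$ ($z = 259 \left(-93\right) = -24087$)
$\frac{M{\left(822,505 \right)}}{z} = \frac{505}{-24087} = 505 \left(- \frac{1}{24087}\right) = - \frac{505}{24087}$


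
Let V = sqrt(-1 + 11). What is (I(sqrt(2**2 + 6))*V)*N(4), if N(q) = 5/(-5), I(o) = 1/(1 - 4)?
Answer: sqrt(10)/3 ≈ 1.0541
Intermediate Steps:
I(o) = -1/3 (I(o) = 1/(-3) = -1/3)
N(q) = -1 (N(q) = 5*(-1/5) = -1)
V = sqrt(10) ≈ 3.1623
(I(sqrt(2**2 + 6))*V)*N(4) = -sqrt(10)/3*(-1) = sqrt(10)/3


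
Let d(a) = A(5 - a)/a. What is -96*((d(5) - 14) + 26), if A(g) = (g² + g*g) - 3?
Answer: -5472/5 ≈ -1094.4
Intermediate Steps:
A(g) = -3 + 2*g² (A(g) = (g² + g²) - 3 = 2*g² - 3 = -3 + 2*g²)
d(a) = (-3 + 2*(5 - a)²)/a
-96*((d(5) - 14) + 26) = -96*(((-3 + 2*(-5 + 5)²)/5 - 14) + 26) = -96*(((-3 + 2*0²)/5 - 14) + 26) = -96*(((-3 + 2*0)/5 - 14) + 26) = -96*(((-3 + 0)/5 - 14) + 26) = -96*(((⅕)*(-3) - 14) + 26) = -96*((-⅗ - 14) + 26) = -96*(-73/5 + 26) = -96*57/5 = -5472/5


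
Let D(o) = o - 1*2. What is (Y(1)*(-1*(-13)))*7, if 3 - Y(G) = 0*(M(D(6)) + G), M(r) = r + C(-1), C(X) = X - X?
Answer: 273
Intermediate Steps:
C(X) = 0
D(o) = -2 + o (D(o) = o - 2 = -2 + o)
M(r) = r (M(r) = r + 0 = r)
Y(G) = 3 (Y(G) = 3 - 0*((-2 + 6) + G) = 3 - 0*(4 + G) = 3 - 1*0 = 3 + 0 = 3)
(Y(1)*(-1*(-13)))*7 = (3*(-1*(-13)))*7 = (3*13)*7 = 39*7 = 273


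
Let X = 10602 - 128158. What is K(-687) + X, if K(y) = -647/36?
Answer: -4232663/36 ≈ -1.1757e+5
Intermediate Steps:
K(y) = -647/36 (K(y) = -647*1/36 = -647/36)
X = -117556
K(-687) + X = -647/36 - 117556 = -4232663/36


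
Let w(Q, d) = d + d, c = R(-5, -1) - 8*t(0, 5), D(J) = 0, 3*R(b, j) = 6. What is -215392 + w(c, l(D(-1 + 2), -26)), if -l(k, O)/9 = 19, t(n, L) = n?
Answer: -215734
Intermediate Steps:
R(b, j) = 2 (R(b, j) = (⅓)*6 = 2)
c = 2 (c = 2 - 8*0 = 2 + 0 = 2)
l(k, O) = -171 (l(k, O) = -9*19 = -171)
w(Q, d) = 2*d
-215392 + w(c, l(D(-1 + 2), -26)) = -215392 + 2*(-171) = -215392 - 342 = -215734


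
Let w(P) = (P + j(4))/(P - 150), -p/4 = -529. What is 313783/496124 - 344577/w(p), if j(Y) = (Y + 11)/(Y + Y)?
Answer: -2688742202225575/8405828932 ≈ -3.1987e+5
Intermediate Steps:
p = 2116 (p = -4*(-529) = 2116)
j(Y) = (11 + Y)/(2*Y) (j(Y) = (11 + Y)/((2*Y)) = (11 + Y)*(1/(2*Y)) = (11 + Y)/(2*Y))
w(P) = (15/8 + P)/(-150 + P) (w(P) = (P + (½)*(11 + 4)/4)/(P - 150) = (P + (½)*(¼)*15)/(-150 + P) = (P + 15/8)/(-150 + P) = (15/8 + P)/(-150 + P))
313783/496124 - 344577/w(p) = 313783/496124 - 344577*(-150 + 2116)/(15/8 + 2116) = 313783*(1/496124) - 344577/((16943/8)/1966) = 313783/496124 - 344577/((1/1966)*(16943/8)) = 313783/496124 - 344577/16943/15728 = 313783/496124 - 344577*15728/16943 = 313783/496124 - 5419507056/16943 = -2688742202225575/8405828932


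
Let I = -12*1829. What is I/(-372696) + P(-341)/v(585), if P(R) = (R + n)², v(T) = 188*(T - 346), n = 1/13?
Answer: 155987285581/58959792866 ≈ 2.6457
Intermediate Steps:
n = 1/13 ≈ 0.076923
v(T) = -65048 + 188*T (v(T) = 188*(-346 + T) = -65048 + 188*T)
P(R) = (1/13 + R)² (P(R) = (R + 1/13)² = (1/13 + R)²)
I = -21948
I/(-372696) + P(-341)/v(585) = -21948/(-372696) + ((1 + 13*(-341))²/169)/(-65048 + 188*585) = -21948*(-1/372696) + ((1 - 4433)²/169)/(-65048 + 109980) = 1829/31058 + ((1/169)*(-4432)²)/44932 = 1829/31058 + ((1/169)*19642624)*(1/44932) = 1829/31058 + (19642624/169)*(1/44932) = 1829/31058 + 4910656/1898377 = 155987285581/58959792866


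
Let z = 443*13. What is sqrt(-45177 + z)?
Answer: I*sqrt(39418) ≈ 198.54*I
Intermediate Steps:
z = 5759
sqrt(-45177 + z) = sqrt(-45177 + 5759) = sqrt(-39418) = I*sqrt(39418)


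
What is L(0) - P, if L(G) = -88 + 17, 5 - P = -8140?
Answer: -8216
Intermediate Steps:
P = 8145 (P = 5 - 1*(-8140) = 5 + 8140 = 8145)
L(G) = -71
L(0) - P = -71 - 1*8145 = -71 - 8145 = -8216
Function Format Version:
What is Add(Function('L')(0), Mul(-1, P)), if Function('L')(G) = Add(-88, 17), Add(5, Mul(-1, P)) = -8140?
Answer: -8216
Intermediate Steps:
P = 8145 (P = Add(5, Mul(-1, -8140)) = Add(5, 8140) = 8145)
Function('L')(G) = -71
Add(Function('L')(0), Mul(-1, P)) = Add(-71, Mul(-1, 8145)) = Add(-71, -8145) = -8216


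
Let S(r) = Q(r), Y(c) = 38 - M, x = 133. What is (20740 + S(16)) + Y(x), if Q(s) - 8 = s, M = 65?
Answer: 20737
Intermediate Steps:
Q(s) = 8 + s
Y(c) = -27 (Y(c) = 38 - 1*65 = 38 - 65 = -27)
S(r) = 8 + r
(20740 + S(16)) + Y(x) = (20740 + (8 + 16)) - 27 = (20740 + 24) - 27 = 20764 - 27 = 20737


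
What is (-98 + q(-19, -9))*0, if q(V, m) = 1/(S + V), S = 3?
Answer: 0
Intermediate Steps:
q(V, m) = 1/(3 + V)
(-98 + q(-19, -9))*0 = (-98 + 1/(3 - 19))*0 = (-98 + 1/(-16))*0 = (-98 - 1/16)*0 = -1569/16*0 = 0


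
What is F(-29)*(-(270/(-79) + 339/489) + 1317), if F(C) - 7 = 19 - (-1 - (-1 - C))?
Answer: 934675060/12877 ≈ 72585.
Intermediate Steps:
F(C) = 26 - C (F(C) = 7 + (19 - (-1 - (-1 - C))) = 7 + (19 - (-1 + (1 + C))) = 7 + (19 - C) = 26 - C)
F(-29)*(-(270/(-79) + 339/489) + 1317) = (26 - 1*(-29))*(-(270/(-79) + 339/489) + 1317) = (26 + 29)*(-(270*(-1/79) + 339*(1/489)) + 1317) = 55*(-(-270/79 + 113/163) + 1317) = 55*(-1*(-35083/12877) + 1317) = 55*(35083/12877 + 1317) = 55*(16994092/12877) = 934675060/12877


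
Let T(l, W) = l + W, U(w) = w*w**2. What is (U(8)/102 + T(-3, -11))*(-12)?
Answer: 1832/17 ≈ 107.76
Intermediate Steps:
U(w) = w**3
T(l, W) = W + l
(U(8)/102 + T(-3, -11))*(-12) = (8**3/102 + (-11 - 3))*(-12) = (512*(1/102) - 14)*(-12) = (256/51 - 14)*(-12) = -458/51*(-12) = 1832/17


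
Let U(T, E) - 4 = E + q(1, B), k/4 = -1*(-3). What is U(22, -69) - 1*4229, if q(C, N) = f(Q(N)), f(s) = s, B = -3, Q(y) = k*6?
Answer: -4222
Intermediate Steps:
k = 12 (k = 4*(-1*(-3)) = 4*3 = 12)
Q(y) = 72 (Q(y) = 12*6 = 72)
q(C, N) = 72
U(T, E) = 76 + E (U(T, E) = 4 + (E + 72) = 4 + (72 + E) = 76 + E)
U(22, -69) - 1*4229 = (76 - 69) - 1*4229 = 7 - 4229 = -4222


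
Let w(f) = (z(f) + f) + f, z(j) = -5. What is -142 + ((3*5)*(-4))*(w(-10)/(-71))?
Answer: -11582/71 ≈ -163.13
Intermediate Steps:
w(f) = -5 + 2*f (w(f) = (-5 + f) + f = -5 + 2*f)
-142 + ((3*5)*(-4))*(w(-10)/(-71)) = -142 + ((3*5)*(-4))*((-5 + 2*(-10))/(-71)) = -142 + (15*(-4))*((-5 - 20)*(-1/71)) = -142 - (-1500)*(-1)/71 = -142 - 60*25/71 = -142 - 1500/71 = -11582/71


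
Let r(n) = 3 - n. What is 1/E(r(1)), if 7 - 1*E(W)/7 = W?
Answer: 1/35 ≈ 0.028571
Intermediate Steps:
E(W) = 49 - 7*W
1/E(r(1)) = 1/(49 - 7*(3 - 1*1)) = 1/(49 - 7*(3 - 1)) = 1/(49 - 7*2) = 1/(49 - 14) = 1/35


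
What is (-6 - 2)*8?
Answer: -64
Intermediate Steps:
(-6 - 2)*8 = -8*8 = -64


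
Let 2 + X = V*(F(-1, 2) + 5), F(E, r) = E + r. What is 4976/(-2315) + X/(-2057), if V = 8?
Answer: -10342122/4761955 ≈ -2.1718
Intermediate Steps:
X = 46 (X = -2 + 8*((-1 + 2) + 5) = -2 + 8*(1 + 5) = -2 + 8*6 = -2 + 48 = 46)
4976/(-2315) + X/(-2057) = 4976/(-2315) + 46/(-2057) = 4976*(-1/2315) + 46*(-1/2057) = -4976/2315 - 46/2057 = -10342122/4761955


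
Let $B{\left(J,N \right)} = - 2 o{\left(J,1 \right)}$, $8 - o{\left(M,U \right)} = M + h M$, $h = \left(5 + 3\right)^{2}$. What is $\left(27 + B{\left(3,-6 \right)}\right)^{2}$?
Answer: $160801$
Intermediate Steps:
$h = 64$ ($h = 8^{2} = 64$)
$o{\left(M,U \right)} = 8 - 65 M$ ($o{\left(M,U \right)} = 8 - \left(M + 64 M\right) = 8 - 65 M$)
$B{\left(J,N \right)} = -16 + 130 J$ ($B{\left(J,N \right)} = - 2 \left(8 - 65 J\right) = -16 + 130 J$)
$\left(27 + B{\left(3,-6 \right)}\right)^{2} = \left(27 + \left(-16 + 130 \cdot 3\right)\right)^{2} = \left(27 + \left(-16 + 390\right)\right)^{2} = \left(27 + 374\right)^{2} = 401^{2} = 160801$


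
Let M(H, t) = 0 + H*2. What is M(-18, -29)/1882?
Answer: -18/941 ≈ -0.019129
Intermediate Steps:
M(H, t) = 2*H (M(H, t) = 0 + 2*H = 2*H)
M(-18, -29)/1882 = (2*(-18))/1882 = -36*1/1882 = -18/941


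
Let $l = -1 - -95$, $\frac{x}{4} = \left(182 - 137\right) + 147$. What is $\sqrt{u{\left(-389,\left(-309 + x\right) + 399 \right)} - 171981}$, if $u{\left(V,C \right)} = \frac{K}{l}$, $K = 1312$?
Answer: $\frac{i \sqrt{379875197}}{47} \approx 414.69 i$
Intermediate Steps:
$x = 768$ ($x = 4 \left(\left(182 - 137\right) + 147\right) = 4 \left(45 + 147\right) = 4 \cdot 192 = 768$)
$l = 94$ ($l = -1 + 95 = 94$)
$u{\left(V,C \right)} = \frac{656}{47}$ ($u{\left(V,C \right)} = \frac{1312}{94} = 1312 \cdot \frac{1}{94} = \frac{656}{47}$)
$\sqrt{u{\left(-389,\left(-309 + x\right) + 399 \right)} - 171981} = \sqrt{\frac{656}{47} - 171981} = \sqrt{- \frac{8082451}{47}} = \frac{i \sqrt{379875197}}{47}$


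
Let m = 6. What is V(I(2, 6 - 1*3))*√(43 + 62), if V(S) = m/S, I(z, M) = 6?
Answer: √105 ≈ 10.247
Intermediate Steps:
V(S) = 6/S
V(I(2, 6 - 1*3))*√(43 + 62) = (6/6)*√(43 + 62) = (6*(⅙))*√105 = 1*√105 = √105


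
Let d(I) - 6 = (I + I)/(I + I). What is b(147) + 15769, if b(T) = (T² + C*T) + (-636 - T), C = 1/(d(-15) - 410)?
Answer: 14747638/403 ≈ 36595.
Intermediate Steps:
d(I) = 7 (d(I) = 6 + (I + I)/(I + I) = 6 + (2*I)/((2*I)) = 6 + (2*I)*(1/(2*I)) = 6 + 1 = 7)
C = -1/403 (C = 1/(7 - 410) = 1/(-403) = -1/403 ≈ -0.0024814)
b(T) = -636 + T² - 404*T/403 (b(T) = (T² - T/403) + (-636 - T) = -636 + T² - 404*T/403)
b(147) + 15769 = (-636 + 147² - 404/403*147) + 15769 = (-636 + 21609 - 59388/403) + 15769 = 8392731/403 + 15769 = 14747638/403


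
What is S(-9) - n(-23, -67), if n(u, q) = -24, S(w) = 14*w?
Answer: -102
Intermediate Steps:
S(-9) - n(-23, -67) = 14*(-9) - 1*(-24) = -126 + 24 = -102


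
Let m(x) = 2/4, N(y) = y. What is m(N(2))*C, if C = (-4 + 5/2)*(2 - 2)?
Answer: 0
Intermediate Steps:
m(x) = ½ (m(x) = 2*(¼) = ½)
C = 0 (C = (-4 + 5*(½))*0 = (-4 + 5/2)*0 = -3/2*0 = 0)
m(N(2))*C = (½)*0 = 0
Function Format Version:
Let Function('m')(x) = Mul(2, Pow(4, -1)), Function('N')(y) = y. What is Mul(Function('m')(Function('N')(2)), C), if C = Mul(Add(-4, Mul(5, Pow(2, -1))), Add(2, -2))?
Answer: 0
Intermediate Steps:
Function('m')(x) = Rational(1, 2) (Function('m')(x) = Mul(2, Rational(1, 4)) = Rational(1, 2))
C = 0 (C = Mul(Add(-4, Mul(5, Rational(1, 2))), 0) = Mul(Add(-4, Rational(5, 2)), 0) = Mul(Rational(-3, 2), 0) = 0)
Mul(Function('m')(Function('N')(2)), C) = Mul(Rational(1, 2), 0) = 0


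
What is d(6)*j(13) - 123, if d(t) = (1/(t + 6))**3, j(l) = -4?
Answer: -53137/432 ≈ -123.00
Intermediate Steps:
d(t) = (6 + t)**(-3) (d(t) = (1/(6 + t))**3 = (6 + t)**(-3))
d(6)*j(13) - 123 = -4/(6 + 6)**3 - 123 = -4/12**3 - 123 = (1/1728)*(-4) - 123 = -1/432 - 123 = -53137/432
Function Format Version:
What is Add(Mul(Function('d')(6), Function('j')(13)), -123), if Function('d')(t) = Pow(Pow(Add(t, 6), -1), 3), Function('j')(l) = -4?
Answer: Rational(-53137, 432) ≈ -123.00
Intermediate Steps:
Function('d')(t) = Pow(Add(6, t), -3) (Function('d')(t) = Pow(Pow(Add(6, t), -1), 3) = Pow(Add(6, t), -3))
Add(Mul(Function('d')(6), Function('j')(13)), -123) = Add(Mul(Pow(Add(6, 6), -3), -4), -123) = Add(Mul(Pow(12, -3), -4), -123) = Add(Mul(Rational(1, 1728), -4), -123) = Add(Rational(-1, 432), -123) = Rational(-53137, 432)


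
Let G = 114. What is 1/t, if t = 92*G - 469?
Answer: 1/10019 ≈ 9.9810e-5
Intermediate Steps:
t = 10019 (t = 92*114 - 469 = 10488 - 469 = 10019)
1/t = 1/10019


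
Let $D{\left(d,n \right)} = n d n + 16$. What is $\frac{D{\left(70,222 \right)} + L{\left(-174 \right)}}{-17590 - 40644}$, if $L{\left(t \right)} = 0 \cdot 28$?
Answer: $- \frac{1724948}{29117} \approx -59.242$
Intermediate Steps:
$D{\left(d,n \right)} = 16 + d n^{2}$ ($D{\left(d,n \right)} = d n n + 16 = d n^{2} + 16 = 16 + d n^{2}$)
$L{\left(t \right)} = 0$
$\frac{D{\left(70,222 \right)} + L{\left(-174 \right)}}{-17590 - 40644} = \frac{\left(16 + 70 \cdot 222^{2}\right) + 0}{-17590 - 40644} = \frac{\left(16 + 70 \cdot 49284\right) + 0}{-58234} = \left(\left(16 + 3449880\right) + 0\right) \left(- \frac{1}{58234}\right) = \left(3449896 + 0\right) \left(- \frac{1}{58234}\right) = 3449896 \left(- \frac{1}{58234}\right) = - \frac{1724948}{29117}$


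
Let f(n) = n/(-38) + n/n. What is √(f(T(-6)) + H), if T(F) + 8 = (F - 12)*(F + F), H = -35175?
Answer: I*√12699790/19 ≈ 187.56*I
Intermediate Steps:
T(F) = -8 + 2*F*(-12 + F) (T(F) = -8 + (F - 12)*(F + F) = -8 + (-12 + F)*(2*F) = -8 + 2*F*(-12 + F))
f(n) = 1 - n/38 (f(n) = n*(-1/38) + 1 = -n/38 + 1 = 1 - n/38)
√(f(T(-6)) + H) = √((1 - (-8 - 24*(-6) + 2*(-6)²)/38) - 35175) = √((1 - (-8 + 144 + 2*36)/38) - 35175) = √((1 - (-8 + 144 + 72)/38) - 35175) = √((1 - 1/38*208) - 35175) = √((1 - 104/19) - 35175) = √(-85/19 - 35175) = √(-668410/19) = I*√12699790/19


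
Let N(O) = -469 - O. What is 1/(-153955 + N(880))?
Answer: -1/155304 ≈ -6.4390e-6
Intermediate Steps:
1/(-153955 + N(880)) = 1/(-153955 + (-469 - 1*880)) = 1/(-153955 + (-469 - 880)) = 1/(-153955 - 1349) = 1/(-155304) = -1/155304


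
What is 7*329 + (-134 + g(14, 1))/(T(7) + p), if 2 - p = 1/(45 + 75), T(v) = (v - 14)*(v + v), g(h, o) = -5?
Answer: 26549543/11521 ≈ 2304.4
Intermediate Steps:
T(v) = 2*v*(-14 + v) (T(v) = (-14 + v)*(2*v) = 2*v*(-14 + v))
p = 239/120 (p = 2 - 1/(45 + 75) = 2 - 1/120 = 239/120 ≈ 1.9917)
7*329 + (-134 + g(14, 1))/(T(7) + p) = 7*329 + (-134 - 5)/(2*7*(-14 + 7) + 239/120) = 2303 - 139/(2*7*(-7) + 239/120) = 2303 - 139/(-98 + 239/120) = 2303 - 139/(-11521/120) = 2303 - 139*(-120/11521) = 2303 + 16680/11521 = 26549543/11521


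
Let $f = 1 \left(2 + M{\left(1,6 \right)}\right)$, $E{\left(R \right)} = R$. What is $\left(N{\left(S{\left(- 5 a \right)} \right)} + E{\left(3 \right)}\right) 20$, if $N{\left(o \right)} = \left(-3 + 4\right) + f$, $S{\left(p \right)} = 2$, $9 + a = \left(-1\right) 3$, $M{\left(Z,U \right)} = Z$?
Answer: $140$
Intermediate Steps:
$a = -12$ ($a = -9 - 3 = -12$)
$f = 3$ ($f = 1 \left(2 + 1\right) = 1 \cdot 3 = 3$)
$N{\left(o \right)} = 4$ ($N{\left(o \right)} = \left(-3 + 4\right) + 3 = 1 + 3 = 4$)
$\left(N{\left(S{\left(- 5 a \right)} \right)} + E{\left(3 \right)}\right) 20 = \left(4 + 3\right) 20 = 7 \cdot 20 = 140$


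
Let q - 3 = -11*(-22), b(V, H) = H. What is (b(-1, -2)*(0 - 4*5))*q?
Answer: 9800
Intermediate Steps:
q = 245 (q = 3 - 11*(-22) = 3 + 242 = 245)
(b(-1, -2)*(0 - 4*5))*q = -2*(0 - 4*5)*245 = -2*(0 - 20)*245 = -2*(-20)*245 = 40*245 = 9800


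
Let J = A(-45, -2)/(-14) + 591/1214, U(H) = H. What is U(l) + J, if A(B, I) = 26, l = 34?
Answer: 277287/8498 ≈ 32.630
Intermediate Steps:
J = -11645/8498 (J = 26/(-14) + 591/1214 = 26*(-1/14) + 591*(1/1214) = -13/7 + 591/1214 = -11645/8498 ≈ -1.3703)
U(l) + J = 34 - 11645/8498 = 277287/8498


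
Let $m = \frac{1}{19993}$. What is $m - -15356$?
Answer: $\frac{307012509}{19993} \approx 15356.0$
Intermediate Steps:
$m = \frac{1}{19993} \approx 5.0017 \cdot 10^{-5}$
$m - -15356 = \frac{1}{19993} - -15356 = \frac{1}{19993} + 15356 = \frac{307012509}{19993}$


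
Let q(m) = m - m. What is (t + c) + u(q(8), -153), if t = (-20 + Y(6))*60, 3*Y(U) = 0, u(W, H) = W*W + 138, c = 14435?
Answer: 13373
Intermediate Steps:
q(m) = 0
u(W, H) = 138 + W**2 (u(W, H) = W**2 + 138 = 138 + W**2)
Y(U) = 0 (Y(U) = (1/3)*0 = 0)
t = -1200 (t = (-20 + 0)*60 = -20*60 = -1200)
(t + c) + u(q(8), -153) = (-1200 + 14435) + (138 + 0**2) = 13235 + (138 + 0) = 13235 + 138 = 13373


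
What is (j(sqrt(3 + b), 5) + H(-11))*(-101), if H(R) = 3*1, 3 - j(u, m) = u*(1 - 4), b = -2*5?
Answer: -606 - 303*I*sqrt(7) ≈ -606.0 - 801.66*I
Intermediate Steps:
b = -10
j(u, m) = 3 + 3*u (j(u, m) = 3 - u*(1 - 4) = 3 - u*(-3) = 3 - (-3)*u = 3 + 3*u)
H(R) = 3
(j(sqrt(3 + b), 5) + H(-11))*(-101) = ((3 + 3*sqrt(3 - 10)) + 3)*(-101) = ((3 + 3*sqrt(-7)) + 3)*(-101) = ((3 + 3*(I*sqrt(7))) + 3)*(-101) = ((3 + 3*I*sqrt(7)) + 3)*(-101) = (6 + 3*I*sqrt(7))*(-101) = -606 - 303*I*sqrt(7)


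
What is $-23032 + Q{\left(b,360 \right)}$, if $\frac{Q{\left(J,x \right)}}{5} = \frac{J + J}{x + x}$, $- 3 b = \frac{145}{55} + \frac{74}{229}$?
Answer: $- \frac{4177270261}{181368} \approx -23032.0$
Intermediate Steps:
$b = - \frac{2485}{2519}$ ($b = - \frac{\frac{145}{55} + \frac{74}{229}}{3} = - \frac{145 \cdot \frac{1}{55} + 74 \cdot \frac{1}{229}}{3} = - \frac{\frac{29}{11} + \frac{74}{229}}{3} = \left(- \frac{1}{3}\right) \frac{7455}{2519} = - \frac{2485}{2519} \approx -0.9865$)
$Q{\left(J,x \right)} = \frac{5 J}{x}$ ($Q{\left(J,x \right)} = 5 \frac{J + J}{x + x} = 5 \frac{2 J}{2 x} = 5 \cdot 2 J \frac{1}{2 x} = 5 \frac{J}{x} = \frac{5 J}{x}$)
$-23032 + Q{\left(b,360 \right)} = -23032 + 5 \left(- \frac{2485}{2519}\right) \frac{1}{360} = -23032 - \frac{2485}{181368} = - \frac{4177270261}{181368}$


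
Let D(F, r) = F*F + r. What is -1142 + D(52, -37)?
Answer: 1525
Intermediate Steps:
D(F, r) = r + F**2 (D(F, r) = F**2 + r = r + F**2)
-1142 + D(52, -37) = -1142 + (-37 + 52**2) = -1142 + (-37 + 2704) = -1142 + 2667 = 1525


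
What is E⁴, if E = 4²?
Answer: 65536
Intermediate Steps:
E = 16
E⁴ = 16⁴ = 65536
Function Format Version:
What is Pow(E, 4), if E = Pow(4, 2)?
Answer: 65536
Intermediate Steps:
E = 16
Pow(E, 4) = Pow(16, 4) = 65536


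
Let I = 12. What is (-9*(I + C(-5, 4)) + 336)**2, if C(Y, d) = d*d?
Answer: 7056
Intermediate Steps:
C(Y, d) = d**2
(-9*(I + C(-5, 4)) + 336)**2 = (-9*(12 + 4**2) + 336)**2 = (-9*(12 + 16) + 336)**2 = (-9*28 + 336)**2 = (-252 + 336)**2 = 84**2 = 7056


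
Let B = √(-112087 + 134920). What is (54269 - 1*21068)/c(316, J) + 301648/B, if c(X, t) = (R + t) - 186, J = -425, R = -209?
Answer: -33201/820 + 301648*√2537/7611 ≈ 1955.8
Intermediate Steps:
c(X, t) = -395 + t (c(X, t) = (-209 + t) - 186 = -395 + t)
B = 3*√2537 (B = √22833 = 3*√2537 ≈ 151.11)
(54269 - 1*21068)/c(316, J) + 301648/B = (54269 - 1*21068)/(-395 - 425) + 301648/((3*√2537)) = (54269 - 21068)/(-820) + 301648*(√2537/7611) = 33201*(-1/820) + 301648*√2537/7611 = -33201/820 + 301648*√2537/7611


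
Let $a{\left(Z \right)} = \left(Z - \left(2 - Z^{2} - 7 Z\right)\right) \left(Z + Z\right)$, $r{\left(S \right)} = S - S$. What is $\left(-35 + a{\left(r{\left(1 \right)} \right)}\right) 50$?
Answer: $-1750$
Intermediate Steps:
$r{\left(S \right)} = 0$
$a{\left(Z \right)} = 2 Z \left(-2 + Z^{2} + 8 Z\right)$ ($a{\left(Z \right)} = \left(Z + \left(-2 + Z^{2} + 7 Z\right)\right) 2 Z = \left(-2 + Z^{2} + 8 Z\right) 2 Z = 2 Z \left(-2 + Z^{2} + 8 Z\right)$)
$\left(-35 + a{\left(r{\left(1 \right)} \right)}\right) 50 = \left(-35 + 2 \cdot 0 \left(-2 + 0^{2} + 8 \cdot 0\right)\right) 50 = \left(-35 + 2 \cdot 0 \left(-2 + 0 + 0\right)\right) 50 = \left(-35 + 2 \cdot 0 \left(-2\right)\right) 50 = \left(-35 + 0\right) 50 = \left(-35\right) 50 = -1750$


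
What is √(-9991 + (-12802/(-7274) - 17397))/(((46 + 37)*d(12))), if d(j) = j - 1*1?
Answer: I*√362258856935/3320581 ≈ 0.18126*I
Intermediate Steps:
d(j) = -1 + j (d(j) = j - 1 = -1 + j)
√(-9991 + (-12802/(-7274) - 17397))/(((46 + 37)*d(12))) = √(-9991 + (-12802/(-7274) - 17397))/(((46 + 37)*(-1 + 12))) = √(-9991 + (-12802*(-1/7274) - 17397))/((83*11)) = √(-9991 + (6401/3637 - 17397))/913 = √(-9991 - 63266488/3637)*(1/913) = √(-99603755/3637)*(1/913) = (I*√362258856935/3637)*(1/913) = I*√362258856935/3320581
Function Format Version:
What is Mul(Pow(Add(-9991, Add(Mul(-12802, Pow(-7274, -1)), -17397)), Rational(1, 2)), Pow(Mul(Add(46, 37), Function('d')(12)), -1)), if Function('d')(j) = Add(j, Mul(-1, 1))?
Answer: Mul(Rational(1, 3320581), I, Pow(362258856935, Rational(1, 2))) ≈ Mul(0.18126, I)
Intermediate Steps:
Function('d')(j) = Add(-1, j) (Function('d')(j) = Add(j, -1) = Add(-1, j))
Mul(Pow(Add(-9991, Add(Mul(-12802, Pow(-7274, -1)), -17397)), Rational(1, 2)), Pow(Mul(Add(46, 37), Function('d')(12)), -1)) = Mul(Pow(Add(-9991, Add(Mul(-12802, Pow(-7274, -1)), -17397)), Rational(1, 2)), Pow(Mul(Add(46, 37), Add(-1, 12)), -1)) = Mul(Pow(Add(-9991, Add(Mul(-12802, Rational(-1, 7274)), -17397)), Rational(1, 2)), Pow(Mul(83, 11), -1)) = Mul(Pow(Add(-9991, Add(Rational(6401, 3637), -17397)), Rational(1, 2)), Pow(913, -1)) = Mul(Pow(Add(-9991, Rational(-63266488, 3637)), Rational(1, 2)), Rational(1, 913)) = Mul(Pow(Rational(-99603755, 3637), Rational(1, 2)), Rational(1, 913)) = Mul(Mul(Rational(1, 3637), I, Pow(362258856935, Rational(1, 2))), Rational(1, 913)) = Mul(Rational(1, 3320581), I, Pow(362258856935, Rational(1, 2)))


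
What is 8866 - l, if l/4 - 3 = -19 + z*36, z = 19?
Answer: 6194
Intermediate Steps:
l = 2672 (l = 12 + 4*(-19 + 19*36) = 12 + 4*(-19 + 684) = 12 + 4*665 = 12 + 2660 = 2672)
8866 - l = 8866 - 1*2672 = 8866 - 2672 = 6194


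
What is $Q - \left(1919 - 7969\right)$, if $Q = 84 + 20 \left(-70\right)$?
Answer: $4734$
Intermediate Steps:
$Q = -1316$ ($Q = 84 - 1400 = -1316$)
$Q - \left(1919 - 7969\right) = -1316 - \left(1919 - 7969\right) = -1316 - -6050 = -1316 + 6050 = 4734$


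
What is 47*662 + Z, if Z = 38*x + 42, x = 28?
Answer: 32220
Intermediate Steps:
Z = 1106 (Z = 38*28 + 42 = 1064 + 42 = 1106)
47*662 + Z = 47*662 + 1106 = 31114 + 1106 = 32220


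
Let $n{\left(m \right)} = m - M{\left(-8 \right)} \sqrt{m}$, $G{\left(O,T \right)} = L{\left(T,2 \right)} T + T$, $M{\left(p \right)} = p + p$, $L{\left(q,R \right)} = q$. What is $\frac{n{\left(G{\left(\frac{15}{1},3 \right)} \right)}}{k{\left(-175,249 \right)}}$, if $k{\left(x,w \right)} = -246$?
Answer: $- \frac{2}{41} - \frac{16 \sqrt{3}}{123} \approx -0.27409$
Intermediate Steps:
$M{\left(p \right)} = 2 p$
$G{\left(O,T \right)} = T + T^{2}$ ($G{\left(O,T \right)} = T T + T = T^{2} + T = T + T^{2}$)
$n{\left(m \right)} = m + 16 \sqrt{m}$ ($n{\left(m \right)} = m - 2 \left(-8\right) \sqrt{m} = m - - 16 \sqrt{m} = m + 16 \sqrt{m}$)
$\frac{n{\left(G{\left(\frac{15}{1},3 \right)} \right)}}{k{\left(-175,249 \right)}} = \frac{3 \left(1 + 3\right) + 16 \sqrt{3 \left(1 + 3\right)}}{-246} = \left(3 \cdot 4 + 16 \sqrt{3 \cdot 4}\right) \left(- \frac{1}{246}\right) = \left(12 + 16 \sqrt{12}\right) \left(- \frac{1}{246}\right) = \left(12 + 16 \cdot 2 \sqrt{3}\right) \left(- \frac{1}{246}\right) = \left(12 + 32 \sqrt{3}\right) \left(- \frac{1}{246}\right) = - \frac{2}{41} - \frac{16 \sqrt{3}}{123}$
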